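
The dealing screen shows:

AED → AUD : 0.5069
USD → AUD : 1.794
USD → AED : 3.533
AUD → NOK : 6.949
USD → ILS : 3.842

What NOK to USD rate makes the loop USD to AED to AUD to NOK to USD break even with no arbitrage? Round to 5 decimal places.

0.08035

Known legs of the cycle: 3.533 × 0.5069 × 6.949 = 12.4448091373
For no arbitrage the full-cycle product must be 1, so the missing rate is 1 / 12.4448091373 ≈ 0.0803548.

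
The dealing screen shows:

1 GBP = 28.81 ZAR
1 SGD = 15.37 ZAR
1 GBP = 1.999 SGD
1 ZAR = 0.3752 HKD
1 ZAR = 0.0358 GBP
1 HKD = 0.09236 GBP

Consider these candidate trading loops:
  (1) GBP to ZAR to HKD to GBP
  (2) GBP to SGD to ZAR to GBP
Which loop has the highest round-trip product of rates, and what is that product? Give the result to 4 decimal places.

1.0999

(1) 28.81 × 0.3752 × 0.09236 = 0.99837
(2) 1.999 × 15.37 × 0.0358 = 1.09994
Highest is cycle (2) at 1.0999 (>1, arbitrage).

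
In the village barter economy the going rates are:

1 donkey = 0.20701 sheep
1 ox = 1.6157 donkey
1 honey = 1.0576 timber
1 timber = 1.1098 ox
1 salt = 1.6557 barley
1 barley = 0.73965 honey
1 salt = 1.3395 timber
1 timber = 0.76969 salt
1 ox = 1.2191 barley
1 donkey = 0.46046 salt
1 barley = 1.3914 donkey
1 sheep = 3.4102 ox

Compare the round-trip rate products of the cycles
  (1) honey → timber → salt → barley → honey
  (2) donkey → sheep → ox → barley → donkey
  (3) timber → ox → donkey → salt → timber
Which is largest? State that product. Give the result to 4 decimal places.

(1) 1.0576 × 0.76969 × 1.6557 × 0.73965 = 0.99689
(2) 0.20701 × 3.4102 × 1.2191 × 1.3914 = 1.19746
(3) 1.1098 × 1.6157 × 0.46046 × 1.3395 = 1.10596
Highest is cycle (2) at 1.1975 (>1, arbitrage).

1.1975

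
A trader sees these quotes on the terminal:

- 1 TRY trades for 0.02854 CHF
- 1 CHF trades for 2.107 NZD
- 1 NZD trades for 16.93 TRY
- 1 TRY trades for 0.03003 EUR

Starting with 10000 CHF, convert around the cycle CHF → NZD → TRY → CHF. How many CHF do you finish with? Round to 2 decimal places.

10000 CHF × 2.107 = 21070 NZD
21070 NZD × 16.93 = 356715.1 TRY
356715.1 TRY × 0.02854 = 10180.648954 CHF

10180.65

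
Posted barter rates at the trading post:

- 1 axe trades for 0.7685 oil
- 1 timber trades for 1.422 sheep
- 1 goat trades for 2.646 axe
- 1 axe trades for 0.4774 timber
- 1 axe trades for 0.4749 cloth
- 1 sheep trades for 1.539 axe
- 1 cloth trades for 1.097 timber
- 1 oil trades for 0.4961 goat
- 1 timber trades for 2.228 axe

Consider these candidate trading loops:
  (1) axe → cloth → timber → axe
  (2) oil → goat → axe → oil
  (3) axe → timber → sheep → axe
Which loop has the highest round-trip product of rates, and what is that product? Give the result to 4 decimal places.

(1) 0.4749 × 1.097 × 2.228 = 1.16071
(2) 0.4961 × 2.646 × 0.7685 = 1.00880
(3) 0.4774 × 1.422 × 1.539 = 1.04477
Highest is cycle (1) at 1.1607 (>1, arbitrage).

1.1607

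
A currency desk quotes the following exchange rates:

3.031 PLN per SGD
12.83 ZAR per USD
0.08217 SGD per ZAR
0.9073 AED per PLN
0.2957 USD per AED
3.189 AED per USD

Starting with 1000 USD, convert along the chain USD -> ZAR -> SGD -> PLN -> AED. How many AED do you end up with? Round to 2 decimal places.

1000 USD × 12.83 = 12830 ZAR
12830 ZAR × 0.08217 = 1054.2411 SGD
1054.2411 SGD × 3.031 = 3195.4047741 PLN
3195.4047741 PLN × 0.9073 = 2899.19075154093 AED

2899.19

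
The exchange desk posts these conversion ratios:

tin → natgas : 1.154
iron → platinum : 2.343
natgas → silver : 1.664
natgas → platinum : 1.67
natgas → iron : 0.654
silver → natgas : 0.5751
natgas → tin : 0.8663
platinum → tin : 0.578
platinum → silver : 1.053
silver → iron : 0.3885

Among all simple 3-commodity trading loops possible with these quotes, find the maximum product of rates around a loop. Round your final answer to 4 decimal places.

1.1139

tin→natgas→platinum→tin: 1.154 × 1.67 × 0.578 = 1.11391
silver→natgas→platinum→silver: 0.5751 × 1.67 × 1.053 = 1.01132
silver→iron→platinum→silver: 0.3885 × 2.343 × 1.053 = 0.95850
Maximum is tin→natgas→platinum→tin at 1.1139; arbitrage exists.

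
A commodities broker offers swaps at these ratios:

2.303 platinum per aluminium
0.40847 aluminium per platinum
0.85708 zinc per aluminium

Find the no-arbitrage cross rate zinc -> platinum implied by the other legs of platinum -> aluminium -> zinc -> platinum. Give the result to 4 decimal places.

2.8564

Known legs of the cycle: 0.40847 × 0.85708 = 0.3500914676
For no arbitrage the full-cycle product must be 1, so the missing rate is 1 / 0.3500914676 ≈ 2.856396.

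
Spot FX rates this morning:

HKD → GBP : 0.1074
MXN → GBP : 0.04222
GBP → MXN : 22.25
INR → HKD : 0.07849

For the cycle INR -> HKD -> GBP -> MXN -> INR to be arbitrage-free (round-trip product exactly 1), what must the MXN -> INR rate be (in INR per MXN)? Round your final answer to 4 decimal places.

5.3315

Known legs of the cycle: 0.07849 × 0.1074 × 22.25 = 0.1875636285
For no arbitrage the full-cycle product must be 1, so the missing rate is 1 / 0.1875636285 ≈ 5.331524.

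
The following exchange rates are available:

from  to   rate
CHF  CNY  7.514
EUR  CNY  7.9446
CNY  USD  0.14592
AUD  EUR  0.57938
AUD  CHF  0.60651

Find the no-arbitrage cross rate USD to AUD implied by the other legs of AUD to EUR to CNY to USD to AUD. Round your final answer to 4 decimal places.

1.4888

Known legs of the cycle: 0.57938 × 7.9446 × 0.14592 = 0.67166134742016
For no arbitrage the full-cycle product must be 1, so the missing rate is 1 / 0.67166134742016 ≈ 1.488846.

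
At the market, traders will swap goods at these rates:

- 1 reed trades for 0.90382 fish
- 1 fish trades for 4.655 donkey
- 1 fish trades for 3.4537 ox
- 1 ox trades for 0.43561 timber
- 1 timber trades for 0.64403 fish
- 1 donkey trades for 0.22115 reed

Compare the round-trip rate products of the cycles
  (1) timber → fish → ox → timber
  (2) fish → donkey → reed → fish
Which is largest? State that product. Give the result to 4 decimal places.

(1) 0.64403 × 3.4537 × 0.43561 = 0.96892
(2) 4.655 × 0.22115 × 0.90382 = 0.93044
Highest is cycle (1) at 0.9689 (≤1, no arbitrage).

0.9689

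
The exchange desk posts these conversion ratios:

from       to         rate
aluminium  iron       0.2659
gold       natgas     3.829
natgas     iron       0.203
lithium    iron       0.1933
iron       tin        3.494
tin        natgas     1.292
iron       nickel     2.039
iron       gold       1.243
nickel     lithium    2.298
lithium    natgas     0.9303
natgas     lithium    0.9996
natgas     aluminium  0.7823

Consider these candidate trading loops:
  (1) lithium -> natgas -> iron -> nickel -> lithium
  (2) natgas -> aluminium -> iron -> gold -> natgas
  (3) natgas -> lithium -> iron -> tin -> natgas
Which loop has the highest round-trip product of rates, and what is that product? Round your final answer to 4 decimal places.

0.9900

(1) 0.9303 × 0.203 × 2.039 × 2.298 = 0.88488
(2) 0.7823 × 0.2659 × 1.243 × 3.829 = 0.99003
(3) 0.9996 × 0.1933 × 3.494 × 1.292 = 0.87226
Highest is cycle (2) at 0.9900 (≤1, no arbitrage).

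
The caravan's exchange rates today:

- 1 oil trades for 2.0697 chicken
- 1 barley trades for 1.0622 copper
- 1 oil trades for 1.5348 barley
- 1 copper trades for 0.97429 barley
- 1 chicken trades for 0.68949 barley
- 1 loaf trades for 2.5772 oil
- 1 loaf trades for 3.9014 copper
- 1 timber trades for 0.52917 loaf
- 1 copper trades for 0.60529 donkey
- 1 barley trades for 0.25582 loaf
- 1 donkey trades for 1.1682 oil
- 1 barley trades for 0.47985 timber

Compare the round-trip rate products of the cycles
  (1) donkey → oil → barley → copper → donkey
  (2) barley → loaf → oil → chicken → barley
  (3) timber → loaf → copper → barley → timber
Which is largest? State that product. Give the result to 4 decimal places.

(1) 1.1682 × 1.5348 × 1.0622 × 0.60529 = 1.15276
(2) 0.25582 × 2.5772 × 2.0697 × 0.68949 = 0.94084
(3) 0.52917 × 3.9014 × 0.97429 × 0.47985 = 0.96518
Highest is cycle (1) at 1.1528 (>1, arbitrage).

1.1528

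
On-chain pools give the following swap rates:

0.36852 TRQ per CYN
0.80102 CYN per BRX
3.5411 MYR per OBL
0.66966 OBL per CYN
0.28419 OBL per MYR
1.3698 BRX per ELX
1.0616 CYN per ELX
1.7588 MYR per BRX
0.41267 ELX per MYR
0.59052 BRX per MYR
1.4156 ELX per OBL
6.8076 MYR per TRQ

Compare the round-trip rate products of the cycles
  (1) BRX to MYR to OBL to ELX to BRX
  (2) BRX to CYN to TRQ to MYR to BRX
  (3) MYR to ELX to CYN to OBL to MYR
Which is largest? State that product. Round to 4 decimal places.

1.1867

(1) 1.7588 × 0.28419 × 1.4156 × 1.3698 = 0.96922
(2) 0.80102 × 0.36852 × 6.8076 × 0.59052 = 1.18668
(3) 0.41267 × 1.0616 × 0.66966 × 3.5411 = 1.03886
Highest is cycle (2) at 1.1867 (>1, arbitrage).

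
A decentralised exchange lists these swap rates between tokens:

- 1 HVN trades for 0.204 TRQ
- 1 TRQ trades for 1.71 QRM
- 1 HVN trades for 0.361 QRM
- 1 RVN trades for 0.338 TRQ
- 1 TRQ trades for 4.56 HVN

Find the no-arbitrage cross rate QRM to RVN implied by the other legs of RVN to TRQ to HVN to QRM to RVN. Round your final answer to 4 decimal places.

1.7973

Known legs of the cycle: 0.338 × 4.56 × 0.361 = 0.55640208
For no arbitrage the full-cycle product must be 1, so the missing rate is 1 / 0.55640208 ≈ 1.797261.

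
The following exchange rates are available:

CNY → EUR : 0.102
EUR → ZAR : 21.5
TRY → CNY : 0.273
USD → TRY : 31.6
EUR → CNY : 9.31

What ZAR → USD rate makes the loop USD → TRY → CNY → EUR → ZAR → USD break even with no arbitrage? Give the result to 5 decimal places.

0.05286

Known legs of the cycle: 31.6 × 0.273 × 0.102 × 21.5 = 18.9185724
For no arbitrage the full-cycle product must be 1, so the missing rate is 1 / 18.9185724 ≈ 0.0528581.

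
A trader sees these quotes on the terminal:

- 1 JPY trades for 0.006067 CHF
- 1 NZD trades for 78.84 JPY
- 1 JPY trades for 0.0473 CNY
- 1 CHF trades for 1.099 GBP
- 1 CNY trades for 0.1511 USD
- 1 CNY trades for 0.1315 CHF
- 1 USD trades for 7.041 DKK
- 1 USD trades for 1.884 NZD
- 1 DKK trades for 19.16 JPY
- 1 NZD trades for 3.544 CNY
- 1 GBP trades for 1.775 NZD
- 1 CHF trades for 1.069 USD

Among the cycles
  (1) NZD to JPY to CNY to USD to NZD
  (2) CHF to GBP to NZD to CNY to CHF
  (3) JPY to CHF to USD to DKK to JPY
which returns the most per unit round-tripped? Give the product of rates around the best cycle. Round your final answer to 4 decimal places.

(1) 78.84 × 0.0473 × 0.1511 × 1.884 = 1.06158
(2) 1.099 × 1.775 × 3.544 × 0.1315 = 0.90911
(3) 0.006067 × 1.069 × 7.041 × 19.16 = 0.87495
Highest is cycle (1) at 1.0616 (>1, arbitrage).

1.0616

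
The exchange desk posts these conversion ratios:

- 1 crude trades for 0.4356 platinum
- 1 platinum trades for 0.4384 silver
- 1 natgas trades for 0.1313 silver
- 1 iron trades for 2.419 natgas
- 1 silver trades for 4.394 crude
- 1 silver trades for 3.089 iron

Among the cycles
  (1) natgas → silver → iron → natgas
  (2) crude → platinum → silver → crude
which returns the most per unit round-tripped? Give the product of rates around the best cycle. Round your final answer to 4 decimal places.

(1) 0.1313 × 3.089 × 2.419 = 0.98111
(2) 0.4356 × 0.4384 × 4.394 = 0.83911
Highest is cycle (1) at 0.9811 (≤1, no arbitrage).

0.9811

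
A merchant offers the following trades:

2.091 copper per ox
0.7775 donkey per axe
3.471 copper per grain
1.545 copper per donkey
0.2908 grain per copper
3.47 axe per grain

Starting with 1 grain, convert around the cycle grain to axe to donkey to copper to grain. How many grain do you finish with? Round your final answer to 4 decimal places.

1.2121

1 grain × 3.47 = 3.47 axe
3.47 axe × 0.7775 = 2.697925 donkey
2.697925 donkey × 1.545 = 4.168294125 copper
4.168294125 copper × 0.2908 = 1.21213993155 grain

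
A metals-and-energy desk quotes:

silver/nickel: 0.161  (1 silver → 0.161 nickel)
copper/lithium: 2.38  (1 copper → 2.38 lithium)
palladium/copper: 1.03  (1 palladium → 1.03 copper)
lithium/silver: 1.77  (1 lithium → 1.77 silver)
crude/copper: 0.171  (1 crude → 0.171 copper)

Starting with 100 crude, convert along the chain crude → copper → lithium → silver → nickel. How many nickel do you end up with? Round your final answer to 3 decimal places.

11.598

100 crude × 0.171 = 17.1 copper
17.1 copper × 2.38 = 40.698 lithium
40.698 lithium × 1.77 = 72.03546 silver
72.03546 silver × 0.161 = 11.59770906 nickel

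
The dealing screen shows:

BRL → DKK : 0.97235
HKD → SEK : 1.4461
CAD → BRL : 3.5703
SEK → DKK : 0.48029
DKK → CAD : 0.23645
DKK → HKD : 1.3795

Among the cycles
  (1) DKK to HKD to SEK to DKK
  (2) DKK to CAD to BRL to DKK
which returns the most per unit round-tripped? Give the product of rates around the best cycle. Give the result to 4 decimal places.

0.9581

(1) 1.3795 × 1.4461 × 0.48029 = 0.95813
(2) 0.23645 × 3.5703 × 0.97235 = 0.82086
Highest is cycle (1) at 0.9581 (≤1, no arbitrage).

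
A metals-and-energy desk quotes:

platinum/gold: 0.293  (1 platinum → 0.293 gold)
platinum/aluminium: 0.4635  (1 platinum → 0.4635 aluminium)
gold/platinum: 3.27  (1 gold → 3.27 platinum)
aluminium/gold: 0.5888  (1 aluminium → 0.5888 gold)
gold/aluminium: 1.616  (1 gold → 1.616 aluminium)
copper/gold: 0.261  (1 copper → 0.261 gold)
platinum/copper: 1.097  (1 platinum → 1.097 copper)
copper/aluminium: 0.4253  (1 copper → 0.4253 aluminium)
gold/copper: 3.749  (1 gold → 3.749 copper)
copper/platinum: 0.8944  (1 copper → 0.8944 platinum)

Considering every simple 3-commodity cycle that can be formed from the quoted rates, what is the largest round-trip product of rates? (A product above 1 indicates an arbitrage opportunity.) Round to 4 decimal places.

0.9825

gold→copper→platinum→gold: 3.749 × 0.8944 × 0.293 = 0.98246
gold→copper→aluminium→gold: 3.749 × 0.4253 × 0.5888 = 0.93881
gold→platinum→copper→gold: 3.27 × 1.097 × 0.261 = 0.93626
gold→platinum→aluminium→gold: 3.27 × 0.4635 × 0.5888 = 0.89241
Maximum is gold→copper→platinum→gold at 0.9825; no arbitrage — every cycle loses value.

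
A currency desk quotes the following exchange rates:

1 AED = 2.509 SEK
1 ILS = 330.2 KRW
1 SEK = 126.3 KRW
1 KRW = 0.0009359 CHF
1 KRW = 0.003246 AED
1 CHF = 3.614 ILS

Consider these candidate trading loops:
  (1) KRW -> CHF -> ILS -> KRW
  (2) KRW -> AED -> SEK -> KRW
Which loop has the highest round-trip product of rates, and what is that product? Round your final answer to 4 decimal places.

(1) 0.0009359 × 3.614 × 330.2 = 1.11685
(2) 0.003246 × 2.509 × 126.3 = 1.02861
Highest is cycle (1) at 1.1168 (>1, arbitrage).

1.1168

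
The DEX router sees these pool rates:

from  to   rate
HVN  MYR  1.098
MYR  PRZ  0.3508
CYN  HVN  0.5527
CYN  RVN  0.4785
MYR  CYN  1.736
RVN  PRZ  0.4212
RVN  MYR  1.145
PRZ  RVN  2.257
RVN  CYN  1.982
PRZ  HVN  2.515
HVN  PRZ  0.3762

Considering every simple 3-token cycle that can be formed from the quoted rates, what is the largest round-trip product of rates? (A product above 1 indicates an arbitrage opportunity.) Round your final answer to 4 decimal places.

1.0535

MYR→CYN→HVN→MYR: 1.736 × 0.5527 × 1.098 = 1.05352
PRZ→HVN→MYR→PRZ: 2.515 × 1.098 × 0.3508 = 0.96872
MYR→CYN→RVN→MYR: 1.736 × 0.4785 × 1.145 = 0.95112
PRZ→RVN→MYR→PRZ: 2.257 × 1.145 × 0.3508 = 0.90656
Maximum is MYR→CYN→HVN→MYR at 1.0535; arbitrage exists.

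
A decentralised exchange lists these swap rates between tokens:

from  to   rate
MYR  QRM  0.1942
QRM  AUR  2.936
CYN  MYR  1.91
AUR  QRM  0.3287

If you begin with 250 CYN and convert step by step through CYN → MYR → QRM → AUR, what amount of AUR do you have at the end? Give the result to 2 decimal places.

272.26

250 CYN × 1.91 = 477.5 MYR
477.5 MYR × 0.1942 = 92.7305 QRM
92.7305 QRM × 2.936 = 272.256748 AUR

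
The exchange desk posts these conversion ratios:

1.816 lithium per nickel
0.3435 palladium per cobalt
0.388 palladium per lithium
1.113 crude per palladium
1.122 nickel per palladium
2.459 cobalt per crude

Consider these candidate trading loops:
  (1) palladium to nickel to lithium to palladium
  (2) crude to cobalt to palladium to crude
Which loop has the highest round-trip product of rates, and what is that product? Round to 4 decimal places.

(1) 1.122 × 1.816 × 0.388 = 0.79057
(2) 2.459 × 0.3435 × 1.113 = 0.94011
Highest is cycle (2) at 0.9401 (≤1, no arbitrage).

0.9401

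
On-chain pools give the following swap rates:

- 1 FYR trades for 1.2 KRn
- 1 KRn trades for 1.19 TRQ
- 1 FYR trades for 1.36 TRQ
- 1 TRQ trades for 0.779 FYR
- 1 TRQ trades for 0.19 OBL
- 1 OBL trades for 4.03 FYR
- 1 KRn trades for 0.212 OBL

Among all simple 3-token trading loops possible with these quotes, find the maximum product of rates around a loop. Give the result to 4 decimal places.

KRn→TRQ→FYR→KRn: 1.19 × 0.779 × 1.2 = 1.11241
TRQ→OBL→FYR→TRQ: 0.19 × 4.03 × 1.36 = 1.04135
KRn→OBL→FYR→KRn: 0.212 × 4.03 × 1.2 = 1.02523
Maximum is KRn→TRQ→FYR→KRn at 1.1124; arbitrage exists.

1.1124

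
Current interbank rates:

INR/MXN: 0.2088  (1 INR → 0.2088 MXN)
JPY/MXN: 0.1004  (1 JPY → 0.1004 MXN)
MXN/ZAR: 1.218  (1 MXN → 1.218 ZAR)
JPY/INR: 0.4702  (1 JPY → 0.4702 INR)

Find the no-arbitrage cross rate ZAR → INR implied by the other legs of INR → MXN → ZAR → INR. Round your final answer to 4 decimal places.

3.9321

Known legs of the cycle: 0.2088 × 1.218 = 0.2543184
For no arbitrage the full-cycle product must be 1, so the missing rate is 1 / 0.2543184 ≈ 3.932079.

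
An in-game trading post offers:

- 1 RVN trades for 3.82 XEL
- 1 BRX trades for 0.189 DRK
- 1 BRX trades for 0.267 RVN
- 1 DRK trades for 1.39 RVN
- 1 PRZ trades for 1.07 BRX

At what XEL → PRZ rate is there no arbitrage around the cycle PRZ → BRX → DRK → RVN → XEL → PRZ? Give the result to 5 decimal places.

0.93127

Known legs of the cycle: 1.07 × 0.189 × 1.39 × 3.82 = 1.073800854
For no arbitrage the full-cycle product must be 1, so the missing rate is 1 / 1.073800854 ≈ 0.9312714.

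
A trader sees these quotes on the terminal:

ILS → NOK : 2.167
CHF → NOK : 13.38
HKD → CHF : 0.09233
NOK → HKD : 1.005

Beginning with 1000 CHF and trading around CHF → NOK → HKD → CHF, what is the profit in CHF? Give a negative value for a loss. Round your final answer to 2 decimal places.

1000 CHF × 13.38 = 13380 NOK
13380 NOK × 1.005 = 13446.9 HKD
13446.9 HKD × 0.09233 = 1241.552277 CHF
Net change: 1241.552277 − 1000 = 241.552277 CHF

241.55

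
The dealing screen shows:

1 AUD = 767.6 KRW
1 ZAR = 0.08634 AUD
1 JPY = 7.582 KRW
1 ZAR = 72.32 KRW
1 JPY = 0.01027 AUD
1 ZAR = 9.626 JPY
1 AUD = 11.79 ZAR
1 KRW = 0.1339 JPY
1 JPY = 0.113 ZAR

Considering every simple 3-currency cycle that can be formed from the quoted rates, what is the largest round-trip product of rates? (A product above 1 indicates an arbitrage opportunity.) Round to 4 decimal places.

AUD→ZAR→JPY→AUD: 11.79 × 9.626 × 0.01027 = 1.16555
KRW→JPY→ZAR→KRW: 0.1339 × 0.113 × 72.32 = 1.09425
KRW→JPY→AUD→KRW: 0.1339 × 0.01027 × 767.6 = 1.05557
Maximum is AUD→ZAR→JPY→AUD at 1.1655; arbitrage exists.

1.1655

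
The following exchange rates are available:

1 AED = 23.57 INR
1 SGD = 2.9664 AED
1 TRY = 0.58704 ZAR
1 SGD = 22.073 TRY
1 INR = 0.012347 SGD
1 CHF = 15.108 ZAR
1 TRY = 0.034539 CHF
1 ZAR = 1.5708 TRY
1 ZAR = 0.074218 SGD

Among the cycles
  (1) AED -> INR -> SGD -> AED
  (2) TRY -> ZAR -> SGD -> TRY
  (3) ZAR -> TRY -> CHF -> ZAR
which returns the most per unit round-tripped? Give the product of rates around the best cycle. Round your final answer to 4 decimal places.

(1) 23.57 × 0.012347 × 2.9664 = 0.86328
(2) 0.58704 × 0.074218 × 22.073 = 0.96170
(3) 1.5708 × 0.034539 × 15.108 = 0.81967
Highest is cycle (2) at 0.9617 (≤1, no arbitrage).

0.9617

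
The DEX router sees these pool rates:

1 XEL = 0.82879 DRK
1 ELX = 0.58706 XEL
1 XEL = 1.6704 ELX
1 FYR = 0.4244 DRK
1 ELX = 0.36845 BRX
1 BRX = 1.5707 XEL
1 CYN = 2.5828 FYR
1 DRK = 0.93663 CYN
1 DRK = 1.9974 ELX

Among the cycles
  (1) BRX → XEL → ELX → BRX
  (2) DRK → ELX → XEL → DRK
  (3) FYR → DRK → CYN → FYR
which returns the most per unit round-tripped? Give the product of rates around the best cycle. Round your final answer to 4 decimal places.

(1) 1.5707 × 1.6704 × 0.36845 = 0.96670
(2) 1.9974 × 0.58706 × 0.82879 = 0.97183
(3) 0.4244 × 0.93663 × 2.5828 = 1.02668
Highest is cycle (3) at 1.0267 (>1, arbitrage).

1.0267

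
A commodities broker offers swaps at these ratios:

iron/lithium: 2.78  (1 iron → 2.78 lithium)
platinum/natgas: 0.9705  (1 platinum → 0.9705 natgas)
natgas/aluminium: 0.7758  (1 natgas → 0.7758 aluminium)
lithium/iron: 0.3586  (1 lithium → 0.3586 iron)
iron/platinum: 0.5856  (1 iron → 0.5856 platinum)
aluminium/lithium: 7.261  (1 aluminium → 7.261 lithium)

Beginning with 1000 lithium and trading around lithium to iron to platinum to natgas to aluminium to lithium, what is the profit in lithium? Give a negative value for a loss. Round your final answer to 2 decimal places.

148.03

1000 lithium × 0.3586 = 358.6 iron
358.6 iron × 0.5856 = 209.99616 platinum
209.99616 platinum × 0.9705 = 203.80127328 natgas
203.80127328 natgas × 0.7758 = 158.109027810624 aluminium
158.109027810624 aluminium × 7.261 = 1148.029650932940864 lithium
Net change: 1148.029650932940864 − 1000 = 148.029650932940864 lithium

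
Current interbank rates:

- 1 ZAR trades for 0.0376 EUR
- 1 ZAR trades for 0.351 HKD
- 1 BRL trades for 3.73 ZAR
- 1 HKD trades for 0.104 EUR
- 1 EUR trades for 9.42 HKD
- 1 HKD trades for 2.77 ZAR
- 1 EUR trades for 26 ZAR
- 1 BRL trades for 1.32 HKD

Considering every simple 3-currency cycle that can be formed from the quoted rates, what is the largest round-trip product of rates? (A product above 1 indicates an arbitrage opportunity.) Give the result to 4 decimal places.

HKD→ZAR→EUR→HKD: 2.77 × 0.0376 × 9.42 = 0.98111
HKD→EUR→ZAR→HKD: 0.104 × 26 × 0.351 = 0.94910
Maximum is HKD→ZAR→EUR→HKD at 0.9811; no arbitrage — every cycle loses value.

0.9811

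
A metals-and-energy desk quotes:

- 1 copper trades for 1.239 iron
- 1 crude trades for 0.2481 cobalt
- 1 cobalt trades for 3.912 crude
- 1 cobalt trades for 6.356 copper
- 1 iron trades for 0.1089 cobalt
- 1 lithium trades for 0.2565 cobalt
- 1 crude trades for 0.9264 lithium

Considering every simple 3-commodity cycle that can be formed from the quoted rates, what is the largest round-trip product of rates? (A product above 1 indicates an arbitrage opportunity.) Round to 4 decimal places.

crude→lithium→cobalt→crude: 0.9264 × 0.2565 × 3.912 = 0.92958
copper→iron→cobalt→copper: 1.239 × 0.1089 × 6.356 = 0.85760
Maximum is crude→lithium→cobalt→crude at 0.9296; no arbitrage — every cycle loses value.

0.9296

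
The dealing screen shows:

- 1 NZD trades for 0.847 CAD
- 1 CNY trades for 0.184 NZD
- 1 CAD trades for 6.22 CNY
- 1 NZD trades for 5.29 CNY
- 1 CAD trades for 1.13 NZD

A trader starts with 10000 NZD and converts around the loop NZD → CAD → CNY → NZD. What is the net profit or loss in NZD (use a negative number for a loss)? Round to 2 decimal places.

-306.25

10000 NZD × 0.847 = 8470 CAD
8470 CAD × 6.22 = 52683.4 CNY
52683.4 CNY × 0.184 = 9693.7456 NZD
Net change: 9693.7456 − 10000 = -306.2544 NZD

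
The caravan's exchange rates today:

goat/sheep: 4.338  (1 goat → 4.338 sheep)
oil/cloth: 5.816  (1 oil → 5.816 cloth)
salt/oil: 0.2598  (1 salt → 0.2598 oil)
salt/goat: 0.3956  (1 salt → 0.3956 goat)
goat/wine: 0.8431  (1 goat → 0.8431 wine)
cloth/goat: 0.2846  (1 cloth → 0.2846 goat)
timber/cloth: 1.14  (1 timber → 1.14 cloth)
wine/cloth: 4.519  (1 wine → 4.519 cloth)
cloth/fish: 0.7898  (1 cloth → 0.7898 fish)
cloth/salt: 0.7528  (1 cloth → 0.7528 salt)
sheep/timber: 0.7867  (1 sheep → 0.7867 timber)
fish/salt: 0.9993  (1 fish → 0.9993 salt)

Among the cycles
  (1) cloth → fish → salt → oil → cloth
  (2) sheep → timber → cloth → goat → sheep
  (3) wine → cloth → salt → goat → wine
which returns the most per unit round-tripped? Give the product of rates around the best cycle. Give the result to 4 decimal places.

(1) 0.7898 × 0.9993 × 0.2598 × 5.816 = 1.19255
(2) 0.7867 × 1.14 × 0.2846 × 4.338 = 1.10723
(3) 4.519 × 0.7528 × 0.3956 × 0.8431 = 1.13464
Highest is cycle (1) at 1.1925 (>1, arbitrage).

1.1925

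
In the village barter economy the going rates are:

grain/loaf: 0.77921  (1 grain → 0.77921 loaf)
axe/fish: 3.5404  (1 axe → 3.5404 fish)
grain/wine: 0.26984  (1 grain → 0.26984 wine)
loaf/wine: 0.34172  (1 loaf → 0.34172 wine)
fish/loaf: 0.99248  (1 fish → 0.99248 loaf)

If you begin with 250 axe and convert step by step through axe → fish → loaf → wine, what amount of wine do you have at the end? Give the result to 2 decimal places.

300.18

250 axe × 3.5404 = 885.1 fish
885.1 fish × 0.99248 = 878.444048 loaf
878.444048 loaf × 0.34172 = 300.18190008256 wine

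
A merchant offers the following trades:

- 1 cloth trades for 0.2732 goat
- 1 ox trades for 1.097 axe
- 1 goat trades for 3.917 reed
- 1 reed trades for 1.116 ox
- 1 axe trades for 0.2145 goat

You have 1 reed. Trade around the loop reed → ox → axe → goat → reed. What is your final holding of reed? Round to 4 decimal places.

1 reed × 1.116 = 1.116 ox
1.116 ox × 1.097 = 1.224252 axe
1.224252 axe × 0.2145 = 0.262602054 goat
0.262602054 goat × 3.917 = 1.028612245518 reed

1.0286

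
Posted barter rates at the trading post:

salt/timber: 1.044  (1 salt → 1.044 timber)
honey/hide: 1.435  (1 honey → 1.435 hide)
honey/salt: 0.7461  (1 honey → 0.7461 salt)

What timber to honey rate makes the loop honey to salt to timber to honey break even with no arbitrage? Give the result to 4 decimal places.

Known legs of the cycle: 0.7461 × 1.044 = 0.7789284
For no arbitrage the full-cycle product must be 1, so the missing rate is 1 / 0.7789284 ≈ 1.283815.

1.2838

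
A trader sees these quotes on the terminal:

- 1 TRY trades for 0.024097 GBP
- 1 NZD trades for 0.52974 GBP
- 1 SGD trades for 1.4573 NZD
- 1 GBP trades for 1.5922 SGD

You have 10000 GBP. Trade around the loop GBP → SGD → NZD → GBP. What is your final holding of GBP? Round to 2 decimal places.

12291.63

10000 GBP × 1.5922 = 15922 SGD
15922 SGD × 1.4573 = 23203.1306 NZD
23203.1306 NZD × 0.52974 = 12291.626404044 GBP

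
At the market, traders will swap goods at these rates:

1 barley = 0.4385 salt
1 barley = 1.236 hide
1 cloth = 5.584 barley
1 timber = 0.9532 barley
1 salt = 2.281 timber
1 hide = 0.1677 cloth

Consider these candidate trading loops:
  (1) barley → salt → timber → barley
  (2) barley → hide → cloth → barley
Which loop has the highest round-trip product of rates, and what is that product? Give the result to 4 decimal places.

1.1574

(1) 0.4385 × 2.281 × 0.9532 = 0.95341
(2) 1.236 × 0.1677 × 5.584 = 1.15744
Highest is cycle (2) at 1.1574 (>1, arbitrage).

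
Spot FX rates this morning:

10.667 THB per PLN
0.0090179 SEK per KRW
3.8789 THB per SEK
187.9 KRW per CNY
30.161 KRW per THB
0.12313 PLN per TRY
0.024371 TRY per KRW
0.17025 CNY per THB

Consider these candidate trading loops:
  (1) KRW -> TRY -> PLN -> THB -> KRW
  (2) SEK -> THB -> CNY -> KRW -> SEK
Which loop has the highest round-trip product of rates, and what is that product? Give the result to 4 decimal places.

1.1190

(1) 0.024371 × 0.12313 × 10.667 × 30.161 = 0.96544
(2) 3.8789 × 0.17025 × 187.9 × 0.0090179 = 1.11899
Highest is cycle (2) at 1.1190 (>1, arbitrage).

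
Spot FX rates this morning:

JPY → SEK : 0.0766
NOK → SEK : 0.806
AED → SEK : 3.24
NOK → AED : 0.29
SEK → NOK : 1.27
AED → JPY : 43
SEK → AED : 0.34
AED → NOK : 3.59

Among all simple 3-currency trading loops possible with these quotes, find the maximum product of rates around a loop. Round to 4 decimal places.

1.1933

SEK→NOK→AED→SEK: 1.27 × 0.29 × 3.24 = 1.19329
SEK→AED→JPY→SEK: 0.34 × 43 × 0.0766 = 1.11989
SEK→AED→NOK→SEK: 0.34 × 3.59 × 0.806 = 0.98380
Maximum is SEK→NOK→AED→SEK at 1.1933; arbitrage exists.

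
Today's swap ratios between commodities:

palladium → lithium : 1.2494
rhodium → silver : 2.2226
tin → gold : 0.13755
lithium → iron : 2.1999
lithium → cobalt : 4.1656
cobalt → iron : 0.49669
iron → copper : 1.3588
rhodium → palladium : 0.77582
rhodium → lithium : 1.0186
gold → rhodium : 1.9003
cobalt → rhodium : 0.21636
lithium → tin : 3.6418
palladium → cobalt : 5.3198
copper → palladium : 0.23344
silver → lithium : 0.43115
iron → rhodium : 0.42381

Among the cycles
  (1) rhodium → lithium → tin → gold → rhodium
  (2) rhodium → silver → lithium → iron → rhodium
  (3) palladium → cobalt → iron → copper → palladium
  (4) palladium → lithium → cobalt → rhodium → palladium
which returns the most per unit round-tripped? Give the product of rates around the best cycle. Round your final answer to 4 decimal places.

0.9696

(1) 1.0186 × 3.6418 × 0.13755 × 1.9003 = 0.96962
(2) 2.2226 × 0.43115 × 2.1999 × 0.42381 = 0.89344
(3) 5.3198 × 0.49669 × 1.3588 × 0.23344 = 0.83813
(4) 1.2494 × 4.1656 × 0.21636 × 0.77582 = 0.87361
Highest is cycle (1) at 0.9696 (≤1, no arbitrage).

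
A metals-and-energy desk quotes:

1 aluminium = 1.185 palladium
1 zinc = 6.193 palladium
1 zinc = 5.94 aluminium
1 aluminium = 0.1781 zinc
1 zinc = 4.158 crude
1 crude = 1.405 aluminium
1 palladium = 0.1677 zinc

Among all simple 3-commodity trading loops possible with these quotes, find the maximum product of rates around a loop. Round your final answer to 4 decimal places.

aluminium→palladium→zinc→aluminium: 1.185 × 0.1677 × 5.94 = 1.18042
aluminium→zinc→crude→aluminium: 0.1781 × 4.158 × 1.405 = 1.04046
Maximum is aluminium→palladium→zinc→aluminium at 1.1804; arbitrage exists.

1.1804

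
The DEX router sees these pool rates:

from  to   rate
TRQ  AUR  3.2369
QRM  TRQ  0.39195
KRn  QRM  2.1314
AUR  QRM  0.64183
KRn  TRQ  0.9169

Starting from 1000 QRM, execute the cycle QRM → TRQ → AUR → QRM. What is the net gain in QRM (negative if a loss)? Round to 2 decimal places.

-185.71

1000 QRM × 0.39195 = 391.95 TRQ
391.95 TRQ × 3.2369 = 1268.702955 AUR
1268.702955 AUR × 0.64183 = 814.29161760765 QRM
Net change: 814.29161760765 − 1000 = -185.70838239235 QRM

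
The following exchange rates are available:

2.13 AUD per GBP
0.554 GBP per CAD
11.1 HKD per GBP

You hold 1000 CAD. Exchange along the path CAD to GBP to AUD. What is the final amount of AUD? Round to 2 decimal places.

1180.02

1000 CAD × 0.554 = 554 GBP
554 GBP × 2.13 = 1180.02 AUD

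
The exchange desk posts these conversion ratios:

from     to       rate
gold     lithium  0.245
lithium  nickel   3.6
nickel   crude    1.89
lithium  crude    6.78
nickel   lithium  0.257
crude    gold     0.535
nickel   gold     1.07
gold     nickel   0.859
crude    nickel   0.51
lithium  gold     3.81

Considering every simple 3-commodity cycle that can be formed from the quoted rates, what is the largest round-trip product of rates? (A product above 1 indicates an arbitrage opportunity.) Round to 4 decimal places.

gold→lithium→nickel→gold: 0.245 × 3.6 × 1.07 = 0.94374
gold→lithium→crude→gold: 0.245 × 6.78 × 0.535 = 0.88869
crude→nickel→lithium→crude: 0.51 × 0.257 × 6.78 = 0.88865
gold→nickel→crude→gold: 0.859 × 1.89 × 0.535 = 0.86858
gold→nickel→lithium→gold: 0.859 × 0.257 × 3.81 = 0.84111
Maximum is gold→lithium→nickel→gold at 0.9437; no arbitrage — every cycle loses value.

0.9437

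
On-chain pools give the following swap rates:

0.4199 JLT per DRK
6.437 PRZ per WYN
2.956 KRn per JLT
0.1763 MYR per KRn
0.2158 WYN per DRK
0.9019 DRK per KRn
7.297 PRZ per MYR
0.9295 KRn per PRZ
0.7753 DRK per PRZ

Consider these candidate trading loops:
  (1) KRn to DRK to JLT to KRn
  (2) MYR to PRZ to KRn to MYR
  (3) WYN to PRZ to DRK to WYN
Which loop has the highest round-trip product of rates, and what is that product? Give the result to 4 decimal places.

1.1958

(1) 0.9019 × 0.4199 × 2.956 = 1.11946
(2) 7.297 × 0.9295 × 0.1763 = 1.19577
(3) 6.437 × 0.7753 × 0.2158 = 1.07697
Highest is cycle (2) at 1.1958 (>1, arbitrage).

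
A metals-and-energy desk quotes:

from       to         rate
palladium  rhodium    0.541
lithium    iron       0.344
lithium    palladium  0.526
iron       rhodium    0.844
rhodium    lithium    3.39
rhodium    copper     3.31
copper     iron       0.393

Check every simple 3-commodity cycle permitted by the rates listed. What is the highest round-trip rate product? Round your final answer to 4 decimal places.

1.0979

copper→iron→rhodium→copper: 0.393 × 0.844 × 3.31 = 1.09790
rhodium→lithium→iron→rhodium: 3.39 × 0.344 × 0.844 = 0.98424
rhodium→lithium→palladium→rhodium: 3.39 × 0.526 × 0.541 = 0.96468
Maximum is copper→iron→rhodium→copper at 1.0979; arbitrage exists.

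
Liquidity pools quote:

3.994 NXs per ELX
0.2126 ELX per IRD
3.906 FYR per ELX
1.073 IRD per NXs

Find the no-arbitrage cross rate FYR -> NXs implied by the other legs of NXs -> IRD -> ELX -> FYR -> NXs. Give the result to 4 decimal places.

1.1223

Known legs of the cycle: 1.073 × 0.2126 × 3.906 = 0.8910359388
For no arbitrage the full-cycle product must be 1, so the missing rate is 1 / 0.8910359388 ≈ 1.122289.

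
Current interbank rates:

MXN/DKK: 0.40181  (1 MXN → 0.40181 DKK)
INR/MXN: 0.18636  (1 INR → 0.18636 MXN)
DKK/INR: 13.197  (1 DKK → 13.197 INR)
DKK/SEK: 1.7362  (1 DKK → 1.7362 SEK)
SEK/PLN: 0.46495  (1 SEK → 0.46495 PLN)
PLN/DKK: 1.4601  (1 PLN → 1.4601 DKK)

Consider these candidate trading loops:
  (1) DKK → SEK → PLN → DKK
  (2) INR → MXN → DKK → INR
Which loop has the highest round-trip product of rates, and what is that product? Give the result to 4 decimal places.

1.1787

(1) 1.7362 × 0.46495 × 1.4601 = 1.17866
(2) 0.18636 × 0.40181 × 13.197 = 0.98821
Highest is cycle (1) at 1.1787 (>1, arbitrage).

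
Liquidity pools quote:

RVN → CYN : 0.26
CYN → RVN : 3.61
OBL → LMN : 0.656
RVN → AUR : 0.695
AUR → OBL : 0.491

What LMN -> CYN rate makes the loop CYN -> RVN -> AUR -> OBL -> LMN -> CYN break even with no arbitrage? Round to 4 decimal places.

Known legs of the cycle: 3.61 × 0.695 × 0.491 × 0.656 = 0.8081227592
For no arbitrage the full-cycle product must be 1, so the missing rate is 1 / 0.8081227592 ≈ 1.237436.

1.2374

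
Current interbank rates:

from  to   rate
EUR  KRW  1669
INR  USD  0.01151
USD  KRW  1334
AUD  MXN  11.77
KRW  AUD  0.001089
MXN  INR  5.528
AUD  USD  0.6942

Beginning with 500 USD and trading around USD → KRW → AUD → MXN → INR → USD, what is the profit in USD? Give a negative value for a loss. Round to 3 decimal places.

500 USD × 1334 = 667000 KRW
667000 KRW × 0.001089 = 726.363 AUD
726.363 AUD × 11.77 = 8549.29251 MXN
8549.29251 MXN × 5.528 = 47260.48899528 INR
47260.48899528 INR × 0.01151 = 543.9682283356728 USD
Net change: 543.9682283356728 − 500 = 43.9682283356728 USD

43.968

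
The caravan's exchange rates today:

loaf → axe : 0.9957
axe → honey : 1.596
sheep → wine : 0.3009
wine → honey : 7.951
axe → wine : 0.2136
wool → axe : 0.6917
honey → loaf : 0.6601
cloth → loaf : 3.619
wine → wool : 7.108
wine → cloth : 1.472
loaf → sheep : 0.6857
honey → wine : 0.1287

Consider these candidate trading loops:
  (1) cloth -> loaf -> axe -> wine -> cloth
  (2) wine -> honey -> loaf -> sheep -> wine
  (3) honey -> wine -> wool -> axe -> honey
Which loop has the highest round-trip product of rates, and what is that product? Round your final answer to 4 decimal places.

1.1330

(1) 3.619 × 0.9957 × 0.2136 × 1.472 = 1.13299
(2) 7.951 × 0.6601 × 0.6857 × 0.3009 = 1.08290
(3) 0.1287 × 7.108 × 0.6917 × 1.596 = 1.00990
Highest is cycle (1) at 1.1330 (>1, arbitrage).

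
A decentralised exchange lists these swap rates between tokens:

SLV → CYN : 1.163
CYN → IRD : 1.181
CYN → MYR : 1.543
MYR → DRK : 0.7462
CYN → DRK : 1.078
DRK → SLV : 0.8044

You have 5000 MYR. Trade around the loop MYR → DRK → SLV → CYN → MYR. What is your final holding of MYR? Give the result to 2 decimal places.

5000 MYR × 0.7462 = 3731 DRK
3731 DRK × 0.8044 = 3001.2164 SLV
3001.2164 SLV × 1.163 = 3490.4146732 CYN
3490.4146732 CYN × 1.543 = 5385.7098407476 MYR

5385.71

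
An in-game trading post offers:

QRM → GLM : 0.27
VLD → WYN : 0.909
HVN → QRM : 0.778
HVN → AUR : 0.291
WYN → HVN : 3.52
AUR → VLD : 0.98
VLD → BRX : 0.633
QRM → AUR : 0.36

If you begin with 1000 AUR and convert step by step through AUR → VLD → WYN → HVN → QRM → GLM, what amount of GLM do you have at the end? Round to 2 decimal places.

1000 AUR × 0.98 = 980 VLD
980 VLD × 0.909 = 890.82 WYN
890.82 WYN × 3.52 = 3135.6864 HVN
3135.6864 HVN × 0.778 = 2439.5640192 QRM
2439.5640192 QRM × 0.27 = 658.682285184 GLM

658.68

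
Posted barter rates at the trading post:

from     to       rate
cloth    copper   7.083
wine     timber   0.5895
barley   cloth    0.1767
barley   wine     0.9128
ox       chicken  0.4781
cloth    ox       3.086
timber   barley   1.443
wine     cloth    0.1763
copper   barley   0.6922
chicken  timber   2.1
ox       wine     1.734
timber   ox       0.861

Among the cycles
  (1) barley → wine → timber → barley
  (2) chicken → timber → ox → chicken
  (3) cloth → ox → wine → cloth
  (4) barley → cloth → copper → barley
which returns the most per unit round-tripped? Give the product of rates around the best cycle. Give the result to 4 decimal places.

0.9434

(1) 0.9128 × 0.5895 × 1.443 = 0.77647
(2) 2.1 × 0.861 × 0.4781 = 0.86445
(3) 3.086 × 1.734 × 0.1763 = 0.94340
(4) 0.1767 × 7.083 × 0.6922 = 0.86633
Highest is cycle (3) at 0.9434 (≤1, no arbitrage).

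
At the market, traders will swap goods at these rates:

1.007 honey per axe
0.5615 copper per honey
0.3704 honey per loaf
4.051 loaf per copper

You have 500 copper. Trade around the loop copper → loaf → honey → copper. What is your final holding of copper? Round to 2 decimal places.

421.26

500 copper × 4.051 = 2025.5 loaf
2025.5 loaf × 0.3704 = 750.2452 honey
750.2452 honey × 0.5615 = 421.2626798 copper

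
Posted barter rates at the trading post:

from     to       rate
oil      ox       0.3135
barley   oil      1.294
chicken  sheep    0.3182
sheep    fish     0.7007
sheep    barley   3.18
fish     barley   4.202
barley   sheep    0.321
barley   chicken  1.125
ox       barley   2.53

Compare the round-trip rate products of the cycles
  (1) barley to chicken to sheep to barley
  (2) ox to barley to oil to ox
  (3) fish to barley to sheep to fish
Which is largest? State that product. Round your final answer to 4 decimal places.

1.1384

(1) 1.125 × 0.3182 × 3.18 = 1.13836
(2) 2.53 × 1.294 × 0.3135 = 1.02634
(3) 4.202 × 0.321 × 0.7007 = 0.94513
Highest is cycle (1) at 1.1384 (>1, arbitrage).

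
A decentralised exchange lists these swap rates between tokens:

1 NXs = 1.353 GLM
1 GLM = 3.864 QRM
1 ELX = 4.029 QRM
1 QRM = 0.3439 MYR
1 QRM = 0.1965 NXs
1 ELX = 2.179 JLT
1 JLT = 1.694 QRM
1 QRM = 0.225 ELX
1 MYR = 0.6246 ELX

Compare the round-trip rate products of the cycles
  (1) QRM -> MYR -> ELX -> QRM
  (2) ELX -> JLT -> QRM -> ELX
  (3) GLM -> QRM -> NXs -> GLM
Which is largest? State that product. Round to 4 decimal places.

1.0273

(1) 0.3439 × 0.6246 × 4.029 = 0.86543
(2) 2.179 × 1.694 × 0.225 = 0.83053
(3) 3.864 × 0.1965 × 1.353 = 1.02730
Highest is cycle (3) at 1.0273 (>1, arbitrage).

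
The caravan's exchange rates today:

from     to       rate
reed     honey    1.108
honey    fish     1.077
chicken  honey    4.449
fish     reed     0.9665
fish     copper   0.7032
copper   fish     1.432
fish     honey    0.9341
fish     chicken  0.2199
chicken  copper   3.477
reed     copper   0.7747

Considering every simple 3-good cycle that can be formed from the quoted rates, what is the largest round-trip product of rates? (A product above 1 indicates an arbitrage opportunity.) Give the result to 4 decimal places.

1.1533

honey→fish→reed→honey: 1.077 × 0.9665 × 1.108 = 1.15334
copper→fish→chicken→copper: 1.432 × 0.2199 × 3.477 = 1.09490
copper→fish→reed→copper: 1.432 × 0.9665 × 0.7747 = 1.07221
honey→fish→chicken→honey: 1.077 × 0.2199 × 4.449 = 1.05367
Maximum is honey→fish→reed→honey at 1.1533; arbitrage exists.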